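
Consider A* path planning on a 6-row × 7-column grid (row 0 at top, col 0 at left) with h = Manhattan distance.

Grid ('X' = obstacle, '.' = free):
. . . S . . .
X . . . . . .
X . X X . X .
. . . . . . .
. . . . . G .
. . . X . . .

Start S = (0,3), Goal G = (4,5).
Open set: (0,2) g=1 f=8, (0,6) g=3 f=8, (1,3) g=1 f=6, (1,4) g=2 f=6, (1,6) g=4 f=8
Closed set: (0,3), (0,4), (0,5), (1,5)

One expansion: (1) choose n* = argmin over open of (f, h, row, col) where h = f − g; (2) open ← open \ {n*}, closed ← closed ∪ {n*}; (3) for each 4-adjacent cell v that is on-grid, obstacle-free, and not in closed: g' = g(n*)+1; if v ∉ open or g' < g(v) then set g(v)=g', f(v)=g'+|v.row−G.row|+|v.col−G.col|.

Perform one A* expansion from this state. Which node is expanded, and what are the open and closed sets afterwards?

expanded=(1,4); open=[(0,2) g=1 f=8, (0,6) g=3 f=8, (1,3) g=1 f=6, (1,6) g=4 f=8, (2,4) g=3 f=6]; closed=[(0,3), (0,4), (0,5), (1,4), (1,5)]

step 1: expand (1,4) (f=6, h=4) → closed; open now [(0,2) g=1 f=8, (0,6) g=3 f=8, (1,3) g=1 f=6, (1,6) g=4 f=8, (2,4) g=3 f=6]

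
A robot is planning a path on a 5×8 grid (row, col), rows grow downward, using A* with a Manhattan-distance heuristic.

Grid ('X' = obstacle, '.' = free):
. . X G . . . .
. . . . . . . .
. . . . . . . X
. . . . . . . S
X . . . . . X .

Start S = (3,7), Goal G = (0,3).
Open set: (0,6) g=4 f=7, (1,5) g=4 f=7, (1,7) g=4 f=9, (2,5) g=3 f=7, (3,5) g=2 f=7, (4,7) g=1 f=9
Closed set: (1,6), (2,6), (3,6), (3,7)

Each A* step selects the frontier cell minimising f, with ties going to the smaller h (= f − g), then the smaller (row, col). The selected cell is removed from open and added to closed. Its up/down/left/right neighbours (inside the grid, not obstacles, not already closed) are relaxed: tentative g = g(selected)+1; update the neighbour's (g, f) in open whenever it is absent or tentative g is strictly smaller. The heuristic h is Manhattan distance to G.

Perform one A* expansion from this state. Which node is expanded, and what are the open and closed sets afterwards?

step 1: expand (0,6) (f=7, h=3) → closed; open now [(0,5) g=5 f=7, (0,7) g=5 f=9, (1,5) g=4 f=7, (1,7) g=4 f=9, (2,5) g=3 f=7, (3,5) g=2 f=7, (4,7) g=1 f=9]

expanded=(0,6); open=[(0,5) g=5 f=7, (0,7) g=5 f=9, (1,5) g=4 f=7, (1,7) g=4 f=9, (2,5) g=3 f=7, (3,5) g=2 f=7, (4,7) g=1 f=9]; closed=[(0,6), (1,6), (2,6), (3,6), (3,7)]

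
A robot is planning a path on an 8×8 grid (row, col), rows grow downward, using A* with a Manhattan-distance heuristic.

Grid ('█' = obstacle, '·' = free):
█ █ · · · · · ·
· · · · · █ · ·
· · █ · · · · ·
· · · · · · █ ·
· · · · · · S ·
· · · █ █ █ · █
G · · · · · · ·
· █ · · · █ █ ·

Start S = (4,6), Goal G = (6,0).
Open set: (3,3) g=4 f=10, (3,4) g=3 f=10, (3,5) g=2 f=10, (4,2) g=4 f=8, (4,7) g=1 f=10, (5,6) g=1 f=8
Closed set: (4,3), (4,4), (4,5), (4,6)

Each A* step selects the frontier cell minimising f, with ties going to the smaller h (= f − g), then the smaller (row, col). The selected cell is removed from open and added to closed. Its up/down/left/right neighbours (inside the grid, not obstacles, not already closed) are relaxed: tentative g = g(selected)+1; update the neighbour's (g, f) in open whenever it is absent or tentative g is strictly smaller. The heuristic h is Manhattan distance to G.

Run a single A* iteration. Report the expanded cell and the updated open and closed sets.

step 1: expand (4,2) (f=8, h=4) → closed; open now [(3,2) g=5 f=10, (3,3) g=4 f=10, (3,4) g=3 f=10, (3,5) g=2 f=10, (4,1) g=5 f=8, (4,7) g=1 f=10, (5,2) g=5 f=8, (5,6) g=1 f=8]

expanded=(4,2); open=[(3,2) g=5 f=10, (3,3) g=4 f=10, (3,4) g=3 f=10, (3,5) g=2 f=10, (4,1) g=5 f=8, (4,7) g=1 f=10, (5,2) g=5 f=8, (5,6) g=1 f=8]; closed=[(4,2), (4,3), (4,4), (4,5), (4,6)]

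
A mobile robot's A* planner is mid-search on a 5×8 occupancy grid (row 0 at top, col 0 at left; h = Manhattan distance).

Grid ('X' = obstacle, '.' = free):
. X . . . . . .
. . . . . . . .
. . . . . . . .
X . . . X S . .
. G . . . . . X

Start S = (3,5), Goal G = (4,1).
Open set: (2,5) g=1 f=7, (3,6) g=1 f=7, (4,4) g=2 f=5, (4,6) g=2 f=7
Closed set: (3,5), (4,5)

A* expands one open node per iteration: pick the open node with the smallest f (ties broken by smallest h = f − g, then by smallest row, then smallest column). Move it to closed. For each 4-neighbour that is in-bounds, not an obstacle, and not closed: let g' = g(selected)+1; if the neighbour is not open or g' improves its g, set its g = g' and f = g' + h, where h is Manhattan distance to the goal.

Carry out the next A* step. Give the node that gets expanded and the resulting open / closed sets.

expanded=(4,4); open=[(2,5) g=1 f=7, (3,6) g=1 f=7, (4,3) g=3 f=5, (4,6) g=2 f=7]; closed=[(3,5), (4,4), (4,5)]

step 1: expand (4,4) (f=5, h=3) → closed; open now [(2,5) g=1 f=7, (3,6) g=1 f=7, (4,3) g=3 f=5, (4,6) g=2 f=7]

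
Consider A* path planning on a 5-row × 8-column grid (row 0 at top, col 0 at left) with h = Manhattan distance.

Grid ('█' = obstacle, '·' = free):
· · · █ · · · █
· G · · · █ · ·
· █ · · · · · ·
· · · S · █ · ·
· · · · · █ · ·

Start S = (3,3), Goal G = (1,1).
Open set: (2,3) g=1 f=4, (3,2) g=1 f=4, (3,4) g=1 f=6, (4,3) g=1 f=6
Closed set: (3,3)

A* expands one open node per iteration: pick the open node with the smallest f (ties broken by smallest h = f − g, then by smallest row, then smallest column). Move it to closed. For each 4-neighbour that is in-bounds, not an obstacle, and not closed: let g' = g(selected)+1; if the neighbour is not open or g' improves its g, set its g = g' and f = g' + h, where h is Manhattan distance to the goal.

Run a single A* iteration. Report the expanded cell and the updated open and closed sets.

step 1: expand (2,3) (f=4, h=3) → closed; open now [(1,3) g=2 f=4, (2,2) g=2 f=4, (2,4) g=2 f=6, (3,2) g=1 f=4, (3,4) g=1 f=6, (4,3) g=1 f=6]

expanded=(2,3); open=[(1,3) g=2 f=4, (2,2) g=2 f=4, (2,4) g=2 f=6, (3,2) g=1 f=4, (3,4) g=1 f=6, (4,3) g=1 f=6]; closed=[(2,3), (3,3)]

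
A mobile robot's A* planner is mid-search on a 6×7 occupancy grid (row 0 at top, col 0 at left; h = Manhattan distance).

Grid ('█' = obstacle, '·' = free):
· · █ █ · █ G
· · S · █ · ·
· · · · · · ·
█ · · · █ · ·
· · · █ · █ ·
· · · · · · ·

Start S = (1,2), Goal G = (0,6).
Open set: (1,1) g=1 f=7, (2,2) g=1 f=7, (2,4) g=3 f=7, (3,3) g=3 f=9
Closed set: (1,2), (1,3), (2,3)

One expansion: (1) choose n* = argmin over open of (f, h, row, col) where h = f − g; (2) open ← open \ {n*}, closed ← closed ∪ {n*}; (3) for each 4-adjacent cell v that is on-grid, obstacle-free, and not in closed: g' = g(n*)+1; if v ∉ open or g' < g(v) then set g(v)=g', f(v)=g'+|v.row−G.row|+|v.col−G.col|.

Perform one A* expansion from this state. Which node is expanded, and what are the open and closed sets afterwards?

expanded=(2,4); open=[(1,1) g=1 f=7, (2,2) g=1 f=7, (2,5) g=4 f=7, (3,3) g=3 f=9]; closed=[(1,2), (1,3), (2,3), (2,4)]

step 1: expand (2,4) (f=7, h=4) → closed; open now [(1,1) g=1 f=7, (2,2) g=1 f=7, (2,5) g=4 f=7, (3,3) g=3 f=9]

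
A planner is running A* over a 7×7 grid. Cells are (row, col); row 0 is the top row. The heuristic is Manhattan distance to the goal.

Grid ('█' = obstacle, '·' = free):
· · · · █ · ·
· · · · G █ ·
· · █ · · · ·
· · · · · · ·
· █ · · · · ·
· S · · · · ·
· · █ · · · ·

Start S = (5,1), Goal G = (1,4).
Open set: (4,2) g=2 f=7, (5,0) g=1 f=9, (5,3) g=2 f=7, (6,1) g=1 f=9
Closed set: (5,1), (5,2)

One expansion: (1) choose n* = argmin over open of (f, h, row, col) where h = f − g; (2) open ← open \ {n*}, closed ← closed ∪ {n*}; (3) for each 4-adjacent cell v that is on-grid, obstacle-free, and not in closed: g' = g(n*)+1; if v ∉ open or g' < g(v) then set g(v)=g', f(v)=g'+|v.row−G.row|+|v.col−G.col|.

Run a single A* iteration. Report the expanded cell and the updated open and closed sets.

step 1: expand (4,2) (f=7, h=5) → closed; open now [(3,2) g=3 f=7, (4,3) g=3 f=7, (5,0) g=1 f=9, (5,3) g=2 f=7, (6,1) g=1 f=9]

expanded=(4,2); open=[(3,2) g=3 f=7, (4,3) g=3 f=7, (5,0) g=1 f=9, (5,3) g=2 f=7, (6,1) g=1 f=9]; closed=[(4,2), (5,1), (5,2)]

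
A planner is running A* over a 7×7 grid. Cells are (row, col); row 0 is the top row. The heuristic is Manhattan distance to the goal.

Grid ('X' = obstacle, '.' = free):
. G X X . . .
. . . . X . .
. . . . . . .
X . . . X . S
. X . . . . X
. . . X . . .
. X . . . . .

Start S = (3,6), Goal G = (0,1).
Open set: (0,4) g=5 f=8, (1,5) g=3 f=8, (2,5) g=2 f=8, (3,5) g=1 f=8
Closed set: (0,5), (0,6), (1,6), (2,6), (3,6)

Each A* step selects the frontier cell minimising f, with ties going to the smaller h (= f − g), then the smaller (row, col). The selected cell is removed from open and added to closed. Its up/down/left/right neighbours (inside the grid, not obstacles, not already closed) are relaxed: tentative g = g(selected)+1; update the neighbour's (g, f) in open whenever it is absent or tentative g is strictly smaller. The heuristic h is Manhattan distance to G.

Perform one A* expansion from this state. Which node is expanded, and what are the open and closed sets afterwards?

step 1: expand (0,4) (f=8, h=3) → closed; open now [(1,5) g=3 f=8, (2,5) g=2 f=8, (3,5) g=1 f=8]

expanded=(0,4); open=[(1,5) g=3 f=8, (2,5) g=2 f=8, (3,5) g=1 f=8]; closed=[(0,4), (0,5), (0,6), (1,6), (2,6), (3,6)]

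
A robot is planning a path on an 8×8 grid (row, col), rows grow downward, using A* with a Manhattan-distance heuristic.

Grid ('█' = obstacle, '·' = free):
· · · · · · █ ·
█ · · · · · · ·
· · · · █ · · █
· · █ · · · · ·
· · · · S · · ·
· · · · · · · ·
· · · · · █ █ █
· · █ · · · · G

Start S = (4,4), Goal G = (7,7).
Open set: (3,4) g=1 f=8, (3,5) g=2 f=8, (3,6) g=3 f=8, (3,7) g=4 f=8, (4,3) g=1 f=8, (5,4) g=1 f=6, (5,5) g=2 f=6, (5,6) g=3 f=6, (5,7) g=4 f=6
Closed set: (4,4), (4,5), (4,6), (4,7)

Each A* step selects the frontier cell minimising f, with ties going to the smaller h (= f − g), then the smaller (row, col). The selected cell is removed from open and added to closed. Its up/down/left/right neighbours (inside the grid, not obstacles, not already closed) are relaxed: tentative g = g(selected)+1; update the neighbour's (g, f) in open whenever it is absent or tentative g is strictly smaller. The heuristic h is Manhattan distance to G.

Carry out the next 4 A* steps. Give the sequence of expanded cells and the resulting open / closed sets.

step 1: expand (5,7) (f=6, h=2) → closed; open now [(3,4) g=1 f=8, (3,5) g=2 f=8, (3,6) g=3 f=8, (3,7) g=4 f=8, (4,3) g=1 f=8, (5,4) g=1 f=6, (5,5) g=2 f=6, (5,6) g=3 f=6]
step 2: expand (5,6) (f=6, h=3) → closed; open now [(3,4) g=1 f=8, (3,5) g=2 f=8, (3,6) g=3 f=8, (3,7) g=4 f=8, (4,3) g=1 f=8, (5,4) g=1 f=6, (5,5) g=2 f=6]
step 3: expand (5,5) (f=6, h=4) → closed; open now [(3,4) g=1 f=8, (3,5) g=2 f=8, (3,6) g=3 f=8, (3,7) g=4 f=8, (4,3) g=1 f=8, (5,4) g=1 f=6]
step 4: expand (5,4) (f=6, h=5) → closed; open now [(3,4) g=1 f=8, (3,5) g=2 f=8, (3,6) g=3 f=8, (3,7) g=4 f=8, (4,3) g=1 f=8, (5,3) g=2 f=8, (6,4) g=2 f=6]

order=[(5,7) → (5,6) → (5,5) → (5,4)]; open=[(3,4) g=1 f=8, (3,5) g=2 f=8, (3,6) g=3 f=8, (3,7) g=4 f=8, (4,3) g=1 f=8, (5,3) g=2 f=8, (6,4) g=2 f=6]; closed=[(4,4), (4,5), (4,6), (4,7), (5,4), (5,5), (5,6), (5,7)]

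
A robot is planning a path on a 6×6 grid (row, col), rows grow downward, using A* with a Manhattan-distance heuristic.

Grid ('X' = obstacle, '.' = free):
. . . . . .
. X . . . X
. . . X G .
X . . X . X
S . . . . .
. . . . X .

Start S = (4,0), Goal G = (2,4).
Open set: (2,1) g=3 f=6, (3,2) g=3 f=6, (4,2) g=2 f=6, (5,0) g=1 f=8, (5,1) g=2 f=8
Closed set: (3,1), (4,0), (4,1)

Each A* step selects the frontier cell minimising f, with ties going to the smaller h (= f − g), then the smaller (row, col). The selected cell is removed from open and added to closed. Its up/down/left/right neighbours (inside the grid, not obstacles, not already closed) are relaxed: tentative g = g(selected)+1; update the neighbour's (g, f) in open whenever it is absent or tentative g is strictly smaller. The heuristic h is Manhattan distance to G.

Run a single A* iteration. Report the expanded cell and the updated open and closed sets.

expanded=(2,1); open=[(2,0) g=4 f=8, (2,2) g=4 f=6, (3,2) g=3 f=6, (4,2) g=2 f=6, (5,0) g=1 f=8, (5,1) g=2 f=8]; closed=[(2,1), (3,1), (4,0), (4,1)]

step 1: expand (2,1) (f=6, h=3) → closed; open now [(2,0) g=4 f=8, (2,2) g=4 f=6, (3,2) g=3 f=6, (4,2) g=2 f=6, (5,0) g=1 f=8, (5,1) g=2 f=8]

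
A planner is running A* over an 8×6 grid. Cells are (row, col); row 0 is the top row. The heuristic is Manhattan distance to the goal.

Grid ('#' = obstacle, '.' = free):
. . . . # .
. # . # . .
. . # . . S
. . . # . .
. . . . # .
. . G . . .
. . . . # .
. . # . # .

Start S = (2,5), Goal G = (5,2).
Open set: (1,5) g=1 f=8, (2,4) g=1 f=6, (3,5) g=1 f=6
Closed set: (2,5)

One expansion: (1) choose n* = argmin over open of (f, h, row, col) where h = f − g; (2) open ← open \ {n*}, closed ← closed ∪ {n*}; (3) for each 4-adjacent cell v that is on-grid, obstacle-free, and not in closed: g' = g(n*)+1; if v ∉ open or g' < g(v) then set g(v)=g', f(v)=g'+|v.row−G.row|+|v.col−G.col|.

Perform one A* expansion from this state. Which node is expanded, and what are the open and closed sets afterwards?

expanded=(2,4); open=[(1,4) g=2 f=8, (1,5) g=1 f=8, (2,3) g=2 f=6, (3,4) g=2 f=6, (3,5) g=1 f=6]; closed=[(2,4), (2,5)]

step 1: expand (2,4) (f=6, h=5) → closed; open now [(1,4) g=2 f=8, (1,5) g=1 f=8, (2,3) g=2 f=6, (3,4) g=2 f=6, (3,5) g=1 f=6]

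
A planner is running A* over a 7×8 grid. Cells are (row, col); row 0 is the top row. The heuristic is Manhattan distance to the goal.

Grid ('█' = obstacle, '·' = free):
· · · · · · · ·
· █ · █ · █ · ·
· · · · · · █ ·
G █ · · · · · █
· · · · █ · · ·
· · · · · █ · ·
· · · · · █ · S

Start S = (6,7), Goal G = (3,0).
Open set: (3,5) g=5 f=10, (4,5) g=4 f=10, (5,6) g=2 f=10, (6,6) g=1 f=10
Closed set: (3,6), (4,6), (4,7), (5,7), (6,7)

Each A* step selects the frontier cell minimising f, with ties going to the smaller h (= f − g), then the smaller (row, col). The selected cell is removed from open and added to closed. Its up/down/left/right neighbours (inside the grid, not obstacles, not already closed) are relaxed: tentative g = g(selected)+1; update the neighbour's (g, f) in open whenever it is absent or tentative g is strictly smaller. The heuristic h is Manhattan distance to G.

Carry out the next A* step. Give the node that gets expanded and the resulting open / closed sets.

expanded=(3,5); open=[(2,5) g=6 f=12, (3,4) g=6 f=10, (4,5) g=4 f=10, (5,6) g=2 f=10, (6,6) g=1 f=10]; closed=[(3,5), (3,6), (4,6), (4,7), (5,7), (6,7)]

step 1: expand (3,5) (f=10, h=5) → closed; open now [(2,5) g=6 f=12, (3,4) g=6 f=10, (4,5) g=4 f=10, (5,6) g=2 f=10, (6,6) g=1 f=10]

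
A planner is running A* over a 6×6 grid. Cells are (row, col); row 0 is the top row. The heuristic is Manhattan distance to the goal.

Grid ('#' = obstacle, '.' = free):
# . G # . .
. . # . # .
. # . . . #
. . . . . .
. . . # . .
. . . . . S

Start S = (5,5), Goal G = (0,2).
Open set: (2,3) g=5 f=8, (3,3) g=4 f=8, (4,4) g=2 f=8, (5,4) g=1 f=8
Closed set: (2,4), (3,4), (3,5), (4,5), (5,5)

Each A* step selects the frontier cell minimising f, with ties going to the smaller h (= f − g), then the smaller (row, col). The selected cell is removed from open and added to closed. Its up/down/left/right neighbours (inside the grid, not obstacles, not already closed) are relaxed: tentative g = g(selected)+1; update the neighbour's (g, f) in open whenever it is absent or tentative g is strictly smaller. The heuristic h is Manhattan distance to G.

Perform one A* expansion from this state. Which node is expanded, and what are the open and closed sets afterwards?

expanded=(2,3); open=[(1,3) g=6 f=8, (2,2) g=6 f=8, (3,3) g=4 f=8, (4,4) g=2 f=8, (5,4) g=1 f=8]; closed=[(2,3), (2,4), (3,4), (3,5), (4,5), (5,5)]

step 1: expand (2,3) (f=8, h=3) → closed; open now [(1,3) g=6 f=8, (2,2) g=6 f=8, (3,3) g=4 f=8, (4,4) g=2 f=8, (5,4) g=1 f=8]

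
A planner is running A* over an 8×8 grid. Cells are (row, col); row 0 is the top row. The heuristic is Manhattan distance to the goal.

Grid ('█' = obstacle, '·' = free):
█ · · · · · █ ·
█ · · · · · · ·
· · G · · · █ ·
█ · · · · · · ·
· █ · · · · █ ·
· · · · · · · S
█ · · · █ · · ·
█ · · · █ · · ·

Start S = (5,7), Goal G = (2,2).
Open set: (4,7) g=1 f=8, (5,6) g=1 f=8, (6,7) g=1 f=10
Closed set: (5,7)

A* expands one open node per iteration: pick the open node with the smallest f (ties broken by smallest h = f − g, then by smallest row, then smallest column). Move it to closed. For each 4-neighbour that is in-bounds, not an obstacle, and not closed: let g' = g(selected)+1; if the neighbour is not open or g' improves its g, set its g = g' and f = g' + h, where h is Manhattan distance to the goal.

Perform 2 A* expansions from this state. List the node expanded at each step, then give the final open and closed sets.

step 1: expand (4,7) (f=8, h=7) → closed; open now [(3,7) g=2 f=8, (5,6) g=1 f=8, (6,7) g=1 f=10]
step 2: expand (3,7) (f=8, h=6) → closed; open now [(2,7) g=3 f=8, (3,6) g=3 f=8, (5,6) g=1 f=8, (6,7) g=1 f=10]

order=[(4,7) → (3,7)]; open=[(2,7) g=3 f=8, (3,6) g=3 f=8, (5,6) g=1 f=8, (6,7) g=1 f=10]; closed=[(3,7), (4,7), (5,7)]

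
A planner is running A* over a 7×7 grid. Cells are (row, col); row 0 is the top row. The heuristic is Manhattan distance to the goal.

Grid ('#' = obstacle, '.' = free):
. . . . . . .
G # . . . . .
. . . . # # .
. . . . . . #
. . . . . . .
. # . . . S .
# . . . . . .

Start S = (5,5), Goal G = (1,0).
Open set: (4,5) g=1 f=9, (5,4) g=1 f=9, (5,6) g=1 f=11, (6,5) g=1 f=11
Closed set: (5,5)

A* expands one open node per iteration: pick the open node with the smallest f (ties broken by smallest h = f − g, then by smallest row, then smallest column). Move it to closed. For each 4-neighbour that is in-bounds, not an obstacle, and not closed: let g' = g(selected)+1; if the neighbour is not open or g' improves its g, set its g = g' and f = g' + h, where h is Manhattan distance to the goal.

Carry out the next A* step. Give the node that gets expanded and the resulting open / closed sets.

step 1: expand (4,5) (f=9, h=8) → closed; open now [(3,5) g=2 f=9, (4,4) g=2 f=9, (4,6) g=2 f=11, (5,4) g=1 f=9, (5,6) g=1 f=11, (6,5) g=1 f=11]

expanded=(4,5); open=[(3,5) g=2 f=9, (4,4) g=2 f=9, (4,6) g=2 f=11, (5,4) g=1 f=9, (5,6) g=1 f=11, (6,5) g=1 f=11]; closed=[(4,5), (5,5)]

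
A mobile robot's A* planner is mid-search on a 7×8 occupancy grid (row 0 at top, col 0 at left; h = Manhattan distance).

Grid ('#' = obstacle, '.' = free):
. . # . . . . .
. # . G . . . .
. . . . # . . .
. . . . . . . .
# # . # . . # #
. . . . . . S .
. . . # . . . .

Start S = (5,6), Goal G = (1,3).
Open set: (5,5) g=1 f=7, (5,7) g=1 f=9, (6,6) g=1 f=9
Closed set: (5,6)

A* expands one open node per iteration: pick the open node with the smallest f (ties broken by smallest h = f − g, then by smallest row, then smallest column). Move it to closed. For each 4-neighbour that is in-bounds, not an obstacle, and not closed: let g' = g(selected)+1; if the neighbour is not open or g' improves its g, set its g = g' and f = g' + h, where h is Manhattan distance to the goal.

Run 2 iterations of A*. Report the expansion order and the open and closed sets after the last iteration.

step 1: expand (5,5) (f=7, h=6) → closed; open now [(4,5) g=2 f=7, (5,4) g=2 f=7, (5,7) g=1 f=9, (6,5) g=2 f=9, (6,6) g=1 f=9]
step 2: expand (4,5) (f=7, h=5) → closed; open now [(3,5) g=3 f=7, (4,4) g=3 f=7, (5,4) g=2 f=7, (5,7) g=1 f=9, (6,5) g=2 f=9, (6,6) g=1 f=9]

order=[(5,5) → (4,5)]; open=[(3,5) g=3 f=7, (4,4) g=3 f=7, (5,4) g=2 f=7, (5,7) g=1 f=9, (6,5) g=2 f=9, (6,6) g=1 f=9]; closed=[(4,5), (5,5), (5,6)]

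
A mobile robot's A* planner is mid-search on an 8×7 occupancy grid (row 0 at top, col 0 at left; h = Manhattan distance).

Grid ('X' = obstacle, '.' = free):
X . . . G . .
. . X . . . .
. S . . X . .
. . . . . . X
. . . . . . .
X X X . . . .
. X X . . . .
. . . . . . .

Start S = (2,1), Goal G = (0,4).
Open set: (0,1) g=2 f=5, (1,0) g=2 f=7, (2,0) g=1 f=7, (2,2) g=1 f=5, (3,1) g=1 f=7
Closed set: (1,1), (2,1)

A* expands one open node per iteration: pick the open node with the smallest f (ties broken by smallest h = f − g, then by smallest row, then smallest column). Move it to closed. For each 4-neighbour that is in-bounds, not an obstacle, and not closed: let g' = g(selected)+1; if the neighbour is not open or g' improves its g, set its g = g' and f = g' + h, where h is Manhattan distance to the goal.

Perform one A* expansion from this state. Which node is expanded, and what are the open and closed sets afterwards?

expanded=(0,1); open=[(0,2) g=3 f=5, (1,0) g=2 f=7, (2,0) g=1 f=7, (2,2) g=1 f=5, (3,1) g=1 f=7]; closed=[(0,1), (1,1), (2,1)]

step 1: expand (0,1) (f=5, h=3) → closed; open now [(0,2) g=3 f=5, (1,0) g=2 f=7, (2,0) g=1 f=7, (2,2) g=1 f=5, (3,1) g=1 f=7]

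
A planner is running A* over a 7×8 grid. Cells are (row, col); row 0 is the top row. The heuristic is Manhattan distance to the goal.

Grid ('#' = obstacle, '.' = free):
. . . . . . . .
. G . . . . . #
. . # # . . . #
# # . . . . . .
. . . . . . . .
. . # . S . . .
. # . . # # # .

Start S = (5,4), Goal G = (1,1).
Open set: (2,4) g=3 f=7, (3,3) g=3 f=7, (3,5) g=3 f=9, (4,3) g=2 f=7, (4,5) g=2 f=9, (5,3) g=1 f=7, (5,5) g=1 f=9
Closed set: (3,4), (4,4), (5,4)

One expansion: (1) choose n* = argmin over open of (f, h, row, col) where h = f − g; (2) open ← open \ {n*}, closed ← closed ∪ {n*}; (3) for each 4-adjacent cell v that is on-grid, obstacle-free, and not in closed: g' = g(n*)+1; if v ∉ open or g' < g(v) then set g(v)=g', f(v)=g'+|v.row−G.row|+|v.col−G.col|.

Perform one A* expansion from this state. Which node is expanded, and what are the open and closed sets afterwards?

step 1: expand (2,4) (f=7, h=4) → closed; open now [(1,4) g=4 f=7, (2,5) g=4 f=9, (3,3) g=3 f=7, (3,5) g=3 f=9, (4,3) g=2 f=7, (4,5) g=2 f=9, (5,3) g=1 f=7, (5,5) g=1 f=9]

expanded=(2,4); open=[(1,4) g=4 f=7, (2,5) g=4 f=9, (3,3) g=3 f=7, (3,5) g=3 f=9, (4,3) g=2 f=7, (4,5) g=2 f=9, (5,3) g=1 f=7, (5,5) g=1 f=9]; closed=[(2,4), (3,4), (4,4), (5,4)]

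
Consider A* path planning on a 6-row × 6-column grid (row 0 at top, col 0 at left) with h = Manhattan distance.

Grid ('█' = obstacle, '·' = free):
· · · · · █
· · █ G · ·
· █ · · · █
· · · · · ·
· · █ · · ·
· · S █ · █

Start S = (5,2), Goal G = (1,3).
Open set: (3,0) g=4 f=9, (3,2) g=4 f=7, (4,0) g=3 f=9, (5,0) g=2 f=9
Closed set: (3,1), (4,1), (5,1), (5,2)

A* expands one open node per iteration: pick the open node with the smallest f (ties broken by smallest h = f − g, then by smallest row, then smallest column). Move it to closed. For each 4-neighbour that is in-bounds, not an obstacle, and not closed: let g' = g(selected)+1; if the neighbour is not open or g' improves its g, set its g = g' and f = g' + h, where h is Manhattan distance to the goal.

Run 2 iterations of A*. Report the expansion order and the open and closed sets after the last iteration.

step 1: expand (3,2) (f=7, h=3) → closed; open now [(2,2) g=5 f=7, (3,0) g=4 f=9, (3,3) g=5 f=7, (4,0) g=3 f=9, (5,0) g=2 f=9]
step 2: expand (2,2) (f=7, h=2) → closed; open now [(2,3) g=6 f=7, (3,0) g=4 f=9, (3,3) g=5 f=7, (4,0) g=3 f=9, (5,0) g=2 f=9]

order=[(3,2) → (2,2)]; open=[(2,3) g=6 f=7, (3,0) g=4 f=9, (3,3) g=5 f=7, (4,0) g=3 f=9, (5,0) g=2 f=9]; closed=[(2,2), (3,1), (3,2), (4,1), (5,1), (5,2)]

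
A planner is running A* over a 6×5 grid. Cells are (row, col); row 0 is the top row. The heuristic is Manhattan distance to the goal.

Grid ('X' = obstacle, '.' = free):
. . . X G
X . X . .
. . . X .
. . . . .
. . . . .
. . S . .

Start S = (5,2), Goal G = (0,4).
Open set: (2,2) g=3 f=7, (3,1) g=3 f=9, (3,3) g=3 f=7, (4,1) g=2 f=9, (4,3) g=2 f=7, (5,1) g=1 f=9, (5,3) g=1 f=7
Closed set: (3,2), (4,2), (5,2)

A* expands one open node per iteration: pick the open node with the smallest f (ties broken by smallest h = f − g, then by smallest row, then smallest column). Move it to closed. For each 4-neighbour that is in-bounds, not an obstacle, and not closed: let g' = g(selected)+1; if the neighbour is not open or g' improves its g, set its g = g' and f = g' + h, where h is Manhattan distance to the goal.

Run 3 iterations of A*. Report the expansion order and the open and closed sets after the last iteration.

order=[(2,2) → (3,3) → (3,4)]; open=[(2,1) g=4 f=9, (2,4) g=5 f=7, (3,1) g=3 f=9, (4,1) g=2 f=9, (4,3) g=2 f=7, (4,4) g=5 f=9, (5,1) g=1 f=9, (5,3) g=1 f=7]; closed=[(2,2), (3,2), (3,3), (3,4), (4,2), (5,2)]

step 1: expand (2,2) (f=7, h=4) → closed; open now [(2,1) g=4 f=9, (3,1) g=3 f=9, (3,3) g=3 f=7, (4,1) g=2 f=9, (4,3) g=2 f=7, (5,1) g=1 f=9, (5,3) g=1 f=7]
step 2: expand (3,3) (f=7, h=4) → closed; open now [(2,1) g=4 f=9, (3,1) g=3 f=9, (3,4) g=4 f=7, (4,1) g=2 f=9, (4,3) g=2 f=7, (5,1) g=1 f=9, (5,3) g=1 f=7]
step 3: expand (3,4) (f=7, h=3) → closed; open now [(2,1) g=4 f=9, (2,4) g=5 f=7, (3,1) g=3 f=9, (4,1) g=2 f=9, (4,3) g=2 f=7, (4,4) g=5 f=9, (5,1) g=1 f=9, (5,3) g=1 f=7]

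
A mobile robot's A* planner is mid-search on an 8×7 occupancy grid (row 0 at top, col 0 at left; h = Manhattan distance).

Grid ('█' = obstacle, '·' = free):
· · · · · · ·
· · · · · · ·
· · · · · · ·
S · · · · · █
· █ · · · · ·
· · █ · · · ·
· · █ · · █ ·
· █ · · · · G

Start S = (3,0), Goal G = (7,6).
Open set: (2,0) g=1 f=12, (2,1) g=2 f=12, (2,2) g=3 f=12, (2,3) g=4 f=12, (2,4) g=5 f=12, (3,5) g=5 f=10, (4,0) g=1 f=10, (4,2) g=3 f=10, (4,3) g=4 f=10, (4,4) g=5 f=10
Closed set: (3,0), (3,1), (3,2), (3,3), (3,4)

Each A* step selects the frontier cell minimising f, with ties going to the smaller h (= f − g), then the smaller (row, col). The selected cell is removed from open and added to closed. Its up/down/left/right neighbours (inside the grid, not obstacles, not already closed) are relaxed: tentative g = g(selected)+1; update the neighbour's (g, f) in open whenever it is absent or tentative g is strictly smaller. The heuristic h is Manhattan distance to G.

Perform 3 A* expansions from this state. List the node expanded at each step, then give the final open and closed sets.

order=[(3,5) → (4,5) → (4,6)]; open=[(2,0) g=1 f=12, (2,1) g=2 f=12, (2,2) g=3 f=12, (2,3) g=4 f=12, (2,4) g=5 f=12, (2,5) g=6 f=12, (4,0) g=1 f=10, (4,2) g=3 f=10, (4,3) g=4 f=10, (4,4) g=5 f=10, (5,5) g=7 f=10, (5,6) g=8 f=10]; closed=[(3,0), (3,1), (3,2), (3,3), (3,4), (3,5), (4,5), (4,6)]

step 1: expand (3,5) (f=10, h=5) → closed; open now [(2,0) g=1 f=12, (2,1) g=2 f=12, (2,2) g=3 f=12, (2,3) g=4 f=12, (2,4) g=5 f=12, (2,5) g=6 f=12, (4,0) g=1 f=10, (4,2) g=3 f=10, (4,3) g=4 f=10, (4,4) g=5 f=10, (4,5) g=6 f=10]
step 2: expand (4,5) (f=10, h=4) → closed; open now [(2,0) g=1 f=12, (2,1) g=2 f=12, (2,2) g=3 f=12, (2,3) g=4 f=12, (2,4) g=5 f=12, (2,5) g=6 f=12, (4,0) g=1 f=10, (4,2) g=3 f=10, (4,3) g=4 f=10, (4,4) g=5 f=10, (4,6) g=7 f=10, (5,5) g=7 f=10]
step 3: expand (4,6) (f=10, h=3) → closed; open now [(2,0) g=1 f=12, (2,1) g=2 f=12, (2,2) g=3 f=12, (2,3) g=4 f=12, (2,4) g=5 f=12, (2,5) g=6 f=12, (4,0) g=1 f=10, (4,2) g=3 f=10, (4,3) g=4 f=10, (4,4) g=5 f=10, (5,5) g=7 f=10, (5,6) g=8 f=10]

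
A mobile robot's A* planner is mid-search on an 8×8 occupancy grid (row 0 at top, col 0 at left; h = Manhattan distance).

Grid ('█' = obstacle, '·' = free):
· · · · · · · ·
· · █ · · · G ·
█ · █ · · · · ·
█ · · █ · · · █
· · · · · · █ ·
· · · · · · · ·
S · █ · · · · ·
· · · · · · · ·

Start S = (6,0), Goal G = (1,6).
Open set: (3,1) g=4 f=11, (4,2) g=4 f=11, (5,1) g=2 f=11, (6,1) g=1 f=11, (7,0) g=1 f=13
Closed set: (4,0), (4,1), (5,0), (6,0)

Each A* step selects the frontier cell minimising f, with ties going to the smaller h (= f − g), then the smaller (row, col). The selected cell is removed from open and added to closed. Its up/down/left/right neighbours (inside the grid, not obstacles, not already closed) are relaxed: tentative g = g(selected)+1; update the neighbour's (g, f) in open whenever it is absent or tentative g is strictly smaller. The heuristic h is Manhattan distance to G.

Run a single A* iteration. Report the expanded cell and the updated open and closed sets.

step 1: expand (3,1) (f=11, h=7) → closed; open now [(2,1) g=5 f=11, (3,2) g=5 f=11, (4,2) g=4 f=11, (5,1) g=2 f=11, (6,1) g=1 f=11, (7,0) g=1 f=13]

expanded=(3,1); open=[(2,1) g=5 f=11, (3,2) g=5 f=11, (4,2) g=4 f=11, (5,1) g=2 f=11, (6,1) g=1 f=11, (7,0) g=1 f=13]; closed=[(3,1), (4,0), (4,1), (5,0), (6,0)]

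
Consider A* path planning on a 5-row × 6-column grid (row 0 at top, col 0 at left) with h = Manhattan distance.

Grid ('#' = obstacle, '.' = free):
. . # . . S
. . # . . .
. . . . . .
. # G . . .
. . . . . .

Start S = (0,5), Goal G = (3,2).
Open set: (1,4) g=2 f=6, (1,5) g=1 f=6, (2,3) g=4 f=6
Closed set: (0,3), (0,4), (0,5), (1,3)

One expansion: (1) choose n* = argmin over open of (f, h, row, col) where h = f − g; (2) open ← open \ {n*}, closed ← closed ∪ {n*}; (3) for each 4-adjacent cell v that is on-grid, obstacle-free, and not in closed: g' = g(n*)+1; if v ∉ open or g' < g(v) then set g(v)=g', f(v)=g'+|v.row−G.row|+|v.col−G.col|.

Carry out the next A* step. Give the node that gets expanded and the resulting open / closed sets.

expanded=(2,3); open=[(1,4) g=2 f=6, (1,5) g=1 f=6, (2,2) g=5 f=6, (2,4) g=5 f=8, (3,3) g=5 f=6]; closed=[(0,3), (0,4), (0,5), (1,3), (2,3)]

step 1: expand (2,3) (f=6, h=2) → closed; open now [(1,4) g=2 f=6, (1,5) g=1 f=6, (2,2) g=5 f=6, (2,4) g=5 f=8, (3,3) g=5 f=6]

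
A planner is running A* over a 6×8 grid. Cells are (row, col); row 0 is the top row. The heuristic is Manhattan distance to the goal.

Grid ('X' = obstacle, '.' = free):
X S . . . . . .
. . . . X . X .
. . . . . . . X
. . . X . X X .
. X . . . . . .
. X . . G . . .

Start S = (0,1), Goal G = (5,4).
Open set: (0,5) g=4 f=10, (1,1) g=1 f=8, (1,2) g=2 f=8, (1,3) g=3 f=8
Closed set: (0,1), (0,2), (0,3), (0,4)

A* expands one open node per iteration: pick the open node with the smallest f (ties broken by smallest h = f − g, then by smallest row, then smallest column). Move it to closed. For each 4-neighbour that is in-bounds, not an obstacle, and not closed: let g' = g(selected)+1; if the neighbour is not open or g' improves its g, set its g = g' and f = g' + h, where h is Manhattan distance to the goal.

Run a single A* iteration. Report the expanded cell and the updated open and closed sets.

step 1: expand (1,3) (f=8, h=5) → closed; open now [(0,5) g=4 f=10, (1,1) g=1 f=8, (1,2) g=2 f=8, (2,3) g=4 f=8]

expanded=(1,3); open=[(0,5) g=4 f=10, (1,1) g=1 f=8, (1,2) g=2 f=8, (2,3) g=4 f=8]; closed=[(0,1), (0,2), (0,3), (0,4), (1,3)]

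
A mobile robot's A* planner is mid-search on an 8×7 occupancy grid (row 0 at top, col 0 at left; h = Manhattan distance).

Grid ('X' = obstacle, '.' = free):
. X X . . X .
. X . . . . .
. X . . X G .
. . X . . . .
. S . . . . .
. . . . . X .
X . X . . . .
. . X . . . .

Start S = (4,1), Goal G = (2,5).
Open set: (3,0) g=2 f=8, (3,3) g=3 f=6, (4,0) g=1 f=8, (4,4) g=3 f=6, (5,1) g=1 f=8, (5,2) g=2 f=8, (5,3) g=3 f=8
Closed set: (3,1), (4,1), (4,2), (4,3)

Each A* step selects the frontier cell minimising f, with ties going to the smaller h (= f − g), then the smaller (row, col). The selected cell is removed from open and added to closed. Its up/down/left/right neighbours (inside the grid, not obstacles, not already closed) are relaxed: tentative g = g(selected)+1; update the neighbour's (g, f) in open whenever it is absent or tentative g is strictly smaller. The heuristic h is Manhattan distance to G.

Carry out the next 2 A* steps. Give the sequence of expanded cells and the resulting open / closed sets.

order=[(3,3) → (2,3)]; open=[(1,3) g=5 f=8, (2,2) g=5 f=8, (3,0) g=2 f=8, (3,4) g=4 f=6, (4,0) g=1 f=8, (4,4) g=3 f=6, (5,1) g=1 f=8, (5,2) g=2 f=8, (5,3) g=3 f=8]; closed=[(2,3), (3,1), (3,3), (4,1), (4,2), (4,3)]

step 1: expand (3,3) (f=6, h=3) → closed; open now [(2,3) g=4 f=6, (3,0) g=2 f=8, (3,4) g=4 f=6, (4,0) g=1 f=8, (4,4) g=3 f=6, (5,1) g=1 f=8, (5,2) g=2 f=8, (5,3) g=3 f=8]
step 2: expand (2,3) (f=6, h=2) → closed; open now [(1,3) g=5 f=8, (2,2) g=5 f=8, (3,0) g=2 f=8, (3,4) g=4 f=6, (4,0) g=1 f=8, (4,4) g=3 f=6, (5,1) g=1 f=8, (5,2) g=2 f=8, (5,3) g=3 f=8]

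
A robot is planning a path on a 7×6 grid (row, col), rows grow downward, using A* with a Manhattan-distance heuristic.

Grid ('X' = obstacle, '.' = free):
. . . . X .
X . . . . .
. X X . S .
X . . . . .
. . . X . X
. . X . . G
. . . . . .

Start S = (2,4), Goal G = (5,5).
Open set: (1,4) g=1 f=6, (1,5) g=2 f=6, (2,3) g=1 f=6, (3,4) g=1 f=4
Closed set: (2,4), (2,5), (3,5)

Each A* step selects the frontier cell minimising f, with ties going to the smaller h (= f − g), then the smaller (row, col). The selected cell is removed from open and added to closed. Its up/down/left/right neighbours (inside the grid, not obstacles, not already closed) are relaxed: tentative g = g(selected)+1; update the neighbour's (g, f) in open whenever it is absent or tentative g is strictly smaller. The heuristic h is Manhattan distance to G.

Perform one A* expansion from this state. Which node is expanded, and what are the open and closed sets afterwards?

expanded=(3,4); open=[(1,4) g=1 f=6, (1,5) g=2 f=6, (2,3) g=1 f=6, (3,3) g=2 f=6, (4,4) g=2 f=4]; closed=[(2,4), (2,5), (3,4), (3,5)]

step 1: expand (3,4) (f=4, h=3) → closed; open now [(1,4) g=1 f=6, (1,5) g=2 f=6, (2,3) g=1 f=6, (3,3) g=2 f=6, (4,4) g=2 f=4]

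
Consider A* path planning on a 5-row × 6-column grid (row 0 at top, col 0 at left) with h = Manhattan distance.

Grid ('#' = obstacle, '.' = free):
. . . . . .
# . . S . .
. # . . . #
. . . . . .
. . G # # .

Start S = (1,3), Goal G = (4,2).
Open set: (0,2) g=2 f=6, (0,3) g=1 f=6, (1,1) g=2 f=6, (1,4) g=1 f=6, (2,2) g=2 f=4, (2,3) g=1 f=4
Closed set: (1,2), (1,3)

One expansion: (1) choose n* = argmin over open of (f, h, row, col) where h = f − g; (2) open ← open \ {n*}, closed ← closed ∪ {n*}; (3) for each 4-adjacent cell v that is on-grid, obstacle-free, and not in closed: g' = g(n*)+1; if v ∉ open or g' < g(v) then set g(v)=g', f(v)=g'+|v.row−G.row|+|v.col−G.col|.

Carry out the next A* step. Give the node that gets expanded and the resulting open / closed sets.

step 1: expand (2,2) (f=4, h=2) → closed; open now [(0,2) g=2 f=6, (0,3) g=1 f=6, (1,1) g=2 f=6, (1,4) g=1 f=6, (2,3) g=1 f=4, (3,2) g=3 f=4]

expanded=(2,2); open=[(0,2) g=2 f=6, (0,3) g=1 f=6, (1,1) g=2 f=6, (1,4) g=1 f=6, (2,3) g=1 f=4, (3,2) g=3 f=4]; closed=[(1,2), (1,3), (2,2)]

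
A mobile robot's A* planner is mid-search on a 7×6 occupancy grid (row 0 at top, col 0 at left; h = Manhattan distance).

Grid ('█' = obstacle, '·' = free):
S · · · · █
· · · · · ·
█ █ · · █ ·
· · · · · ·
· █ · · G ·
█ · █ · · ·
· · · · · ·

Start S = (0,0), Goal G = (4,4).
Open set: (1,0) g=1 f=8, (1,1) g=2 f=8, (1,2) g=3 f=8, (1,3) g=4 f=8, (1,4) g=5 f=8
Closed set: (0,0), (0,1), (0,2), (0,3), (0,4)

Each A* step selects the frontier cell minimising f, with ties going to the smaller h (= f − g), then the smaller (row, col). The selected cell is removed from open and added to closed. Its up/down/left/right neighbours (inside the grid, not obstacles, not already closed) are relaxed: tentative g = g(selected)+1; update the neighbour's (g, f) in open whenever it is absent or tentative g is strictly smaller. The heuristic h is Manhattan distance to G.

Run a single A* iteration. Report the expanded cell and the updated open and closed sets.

step 1: expand (1,4) (f=8, h=3) → closed; open now [(1,0) g=1 f=8, (1,1) g=2 f=8, (1,2) g=3 f=8, (1,3) g=4 f=8, (1,5) g=6 f=10]

expanded=(1,4); open=[(1,0) g=1 f=8, (1,1) g=2 f=8, (1,2) g=3 f=8, (1,3) g=4 f=8, (1,5) g=6 f=10]; closed=[(0,0), (0,1), (0,2), (0,3), (0,4), (1,4)]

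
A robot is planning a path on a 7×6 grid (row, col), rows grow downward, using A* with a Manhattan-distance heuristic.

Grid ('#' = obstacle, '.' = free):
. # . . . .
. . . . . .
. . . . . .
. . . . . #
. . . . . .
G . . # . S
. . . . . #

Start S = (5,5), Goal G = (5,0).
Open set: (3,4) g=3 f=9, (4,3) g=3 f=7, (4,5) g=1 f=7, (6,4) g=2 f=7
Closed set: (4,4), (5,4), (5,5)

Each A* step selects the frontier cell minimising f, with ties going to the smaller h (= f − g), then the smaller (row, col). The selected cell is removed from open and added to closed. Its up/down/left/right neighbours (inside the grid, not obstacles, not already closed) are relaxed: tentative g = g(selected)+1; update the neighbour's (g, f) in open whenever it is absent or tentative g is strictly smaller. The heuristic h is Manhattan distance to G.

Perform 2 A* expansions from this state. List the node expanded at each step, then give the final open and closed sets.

order=[(4,3) → (4,2)]; open=[(3,2) g=5 f=9, (3,3) g=4 f=9, (3,4) g=3 f=9, (4,1) g=5 f=7, (4,5) g=1 f=7, (5,2) g=5 f=7, (6,4) g=2 f=7]; closed=[(4,2), (4,3), (4,4), (5,4), (5,5)]

step 1: expand (4,3) (f=7, h=4) → closed; open now [(3,3) g=4 f=9, (3,4) g=3 f=9, (4,2) g=4 f=7, (4,5) g=1 f=7, (6,4) g=2 f=7]
step 2: expand (4,2) (f=7, h=3) → closed; open now [(3,2) g=5 f=9, (3,3) g=4 f=9, (3,4) g=3 f=9, (4,1) g=5 f=7, (4,5) g=1 f=7, (5,2) g=5 f=7, (6,4) g=2 f=7]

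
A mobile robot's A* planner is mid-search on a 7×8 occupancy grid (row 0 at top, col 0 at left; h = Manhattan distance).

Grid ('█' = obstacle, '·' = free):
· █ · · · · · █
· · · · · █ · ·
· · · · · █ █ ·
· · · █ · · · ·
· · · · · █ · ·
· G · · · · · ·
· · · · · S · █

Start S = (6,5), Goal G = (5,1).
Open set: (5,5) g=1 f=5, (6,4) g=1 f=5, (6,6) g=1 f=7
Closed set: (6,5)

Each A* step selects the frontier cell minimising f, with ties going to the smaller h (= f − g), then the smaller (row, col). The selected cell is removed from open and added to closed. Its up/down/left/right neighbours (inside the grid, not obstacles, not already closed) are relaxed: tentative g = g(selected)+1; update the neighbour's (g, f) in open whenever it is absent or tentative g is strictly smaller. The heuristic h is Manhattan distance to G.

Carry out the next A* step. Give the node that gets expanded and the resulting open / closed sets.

step 1: expand (5,5) (f=5, h=4) → closed; open now [(5,4) g=2 f=5, (5,6) g=2 f=7, (6,4) g=1 f=5, (6,6) g=1 f=7]

expanded=(5,5); open=[(5,4) g=2 f=5, (5,6) g=2 f=7, (6,4) g=1 f=5, (6,6) g=1 f=7]; closed=[(5,5), (6,5)]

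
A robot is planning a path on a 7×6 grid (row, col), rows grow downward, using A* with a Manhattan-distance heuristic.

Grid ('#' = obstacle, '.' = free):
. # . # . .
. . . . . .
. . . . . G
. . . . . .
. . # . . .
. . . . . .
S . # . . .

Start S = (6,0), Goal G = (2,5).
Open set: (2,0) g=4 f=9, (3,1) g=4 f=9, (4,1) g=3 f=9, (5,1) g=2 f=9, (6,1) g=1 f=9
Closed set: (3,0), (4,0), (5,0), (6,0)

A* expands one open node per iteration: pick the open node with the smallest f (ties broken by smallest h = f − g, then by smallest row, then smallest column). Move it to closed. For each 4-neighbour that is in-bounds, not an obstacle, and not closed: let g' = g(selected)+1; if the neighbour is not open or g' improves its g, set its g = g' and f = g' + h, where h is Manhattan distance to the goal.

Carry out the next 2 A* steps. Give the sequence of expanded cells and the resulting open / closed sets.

order=[(2,0) → (2,1)]; open=[(1,0) g=5 f=11, (1,1) g=6 f=11, (2,2) g=6 f=9, (3,1) g=4 f=9, (4,1) g=3 f=9, (5,1) g=2 f=9, (6,1) g=1 f=9]; closed=[(2,0), (2,1), (3,0), (4,0), (5,0), (6,0)]

step 1: expand (2,0) (f=9, h=5) → closed; open now [(1,0) g=5 f=11, (2,1) g=5 f=9, (3,1) g=4 f=9, (4,1) g=3 f=9, (5,1) g=2 f=9, (6,1) g=1 f=9]
step 2: expand (2,1) (f=9, h=4) → closed; open now [(1,0) g=5 f=11, (1,1) g=6 f=11, (2,2) g=6 f=9, (3,1) g=4 f=9, (4,1) g=3 f=9, (5,1) g=2 f=9, (6,1) g=1 f=9]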